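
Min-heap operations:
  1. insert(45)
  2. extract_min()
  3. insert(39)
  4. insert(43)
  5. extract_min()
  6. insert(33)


insert(45) -> [45]
extract_min()->45, []
insert(39) -> [39]
insert(43) -> [39, 43]
extract_min()->39, [43]
insert(33) -> [33, 43]

Final heap: [33, 43]


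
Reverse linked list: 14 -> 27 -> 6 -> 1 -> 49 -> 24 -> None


Step 1: curr=14, set curr.next=prev(None) | reversed so far: 14
Step 2: curr=27, set curr.next=prev(14) | reversed so far: 27 -> 14
Step 3: curr=6, set curr.next=prev(27) | reversed so far: 6 -> 27 -> 14
Step 4: curr=1, set curr.next=prev(6) | reversed so far: 1 -> 6 -> 27 -> 14
Step 5: curr=49, set curr.next=prev(1) | reversed so far: 49 -> 1 -> 6 -> 27 -> 14
Step 6: curr=24, set curr.next=prev(49) | reversed so far: 24 -> 49 -> 1 -> 6 -> 27 -> 14

24 -> 49 -> 1 -> 6 -> 27 -> 14 -> None


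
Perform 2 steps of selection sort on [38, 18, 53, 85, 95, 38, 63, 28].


Initial: [38, 18, 53, 85, 95, 38, 63, 28]
Step 1: min=18 at 1
  Swap: [18, 38, 53, 85, 95, 38, 63, 28]
Step 2: min=28 at 7
  Swap: [18, 28, 53, 85, 95, 38, 63, 38]

After 2 steps: [18, 28, 53, 85, 95, 38, 63, 38]


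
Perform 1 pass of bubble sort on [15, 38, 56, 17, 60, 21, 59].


Initial: [15, 38, 56, 17, 60, 21, 59]
Pass 1: [15, 38, 17, 56, 21, 59, 60] (3 swaps)

After 1 pass: [15, 38, 17, 56, 21, 59, 60]


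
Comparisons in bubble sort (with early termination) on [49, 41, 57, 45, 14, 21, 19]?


Algorithm: bubble sort (with early termination)
Input: [49, 41, 57, 45, 14, 21, 19]
Sorted: [14, 19, 21, 41, 45, 49, 57]

21


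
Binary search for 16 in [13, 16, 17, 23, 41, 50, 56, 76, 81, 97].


Step 1: lo=0, hi=9, mid=4, val=41
Step 2: lo=0, hi=3, mid=1, val=16

Found at index 1


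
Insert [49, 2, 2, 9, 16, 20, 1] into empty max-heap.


Insert 49: [49]
Insert 2: [49, 2]
Insert 2: [49, 2, 2]
Insert 9: [49, 9, 2, 2]
Insert 16: [49, 16, 2, 2, 9]
Insert 20: [49, 16, 20, 2, 9, 2]
Insert 1: [49, 16, 20, 2, 9, 2, 1]

Final heap: [49, 16, 20, 2, 9, 2, 1]


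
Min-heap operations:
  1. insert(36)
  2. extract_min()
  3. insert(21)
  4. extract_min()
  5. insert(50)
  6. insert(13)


insert(36) -> [36]
extract_min()->36, []
insert(21) -> [21]
extract_min()->21, []
insert(50) -> [50]
insert(13) -> [13, 50]

Final heap: [13, 50]


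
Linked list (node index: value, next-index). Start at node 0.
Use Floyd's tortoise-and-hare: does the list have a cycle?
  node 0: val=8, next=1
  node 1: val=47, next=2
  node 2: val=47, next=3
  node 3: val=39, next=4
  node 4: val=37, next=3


Floyd's tortoise (slow, +1) and hare (fast, +2):
  init: slow=0, fast=0
  step 1: slow=1, fast=2
  step 2: slow=2, fast=4
  step 3: slow=3, fast=4
  step 4: slow=4, fast=4
  slow == fast at node 4: cycle detected

Cycle: yes


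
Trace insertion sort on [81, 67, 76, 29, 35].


Initial: [81, 67, 76, 29, 35]
Insert 67: [67, 81, 76, 29, 35]
Insert 76: [67, 76, 81, 29, 35]
Insert 29: [29, 67, 76, 81, 35]
Insert 35: [29, 35, 67, 76, 81]

Sorted: [29, 35, 67, 76, 81]


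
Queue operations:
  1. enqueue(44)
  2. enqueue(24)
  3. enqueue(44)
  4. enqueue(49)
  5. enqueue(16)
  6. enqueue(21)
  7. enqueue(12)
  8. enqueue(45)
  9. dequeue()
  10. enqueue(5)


enqueue(44) -> [44]
enqueue(24) -> [44, 24]
enqueue(44) -> [44, 24, 44]
enqueue(49) -> [44, 24, 44, 49]
enqueue(16) -> [44, 24, 44, 49, 16]
enqueue(21) -> [44, 24, 44, 49, 16, 21]
enqueue(12) -> [44, 24, 44, 49, 16, 21, 12]
enqueue(45) -> [44, 24, 44, 49, 16, 21, 12, 45]
dequeue()->44, [24, 44, 49, 16, 21, 12, 45]
enqueue(5) -> [24, 44, 49, 16, 21, 12, 45, 5]

Final queue: [24, 44, 49, 16, 21, 12, 45, 5]


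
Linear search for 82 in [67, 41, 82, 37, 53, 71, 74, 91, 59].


i=0: 67!=82
i=1: 41!=82
i=2: 82==82 found!

Found at 2, 3 comps


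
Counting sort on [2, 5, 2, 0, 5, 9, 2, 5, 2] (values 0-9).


Input: [2, 5, 2, 0, 5, 9, 2, 5, 2]
Counts: [1, 0, 4, 0, 0, 3, 0, 0, 0, 1]

Sorted: [0, 2, 2, 2, 2, 5, 5, 5, 9]


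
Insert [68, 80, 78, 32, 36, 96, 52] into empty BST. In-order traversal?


Insert 68: root
Insert 80: R from 68
Insert 78: R from 68 -> L from 80
Insert 32: L from 68
Insert 36: L from 68 -> R from 32
Insert 96: R from 68 -> R from 80
Insert 52: L from 68 -> R from 32 -> R from 36

In-order: [32, 36, 52, 68, 78, 80, 96]


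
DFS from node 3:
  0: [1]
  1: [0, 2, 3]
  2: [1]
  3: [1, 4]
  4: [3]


Visit 3, push [4, 1]
Visit 1, push [2, 0]
Visit 0, push []
Visit 2, push []
Visit 4, push []

DFS order: [3, 1, 0, 2, 4]


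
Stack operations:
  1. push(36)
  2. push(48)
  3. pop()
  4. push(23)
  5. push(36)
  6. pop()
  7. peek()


push(36) -> [36]
push(48) -> [36, 48]
pop()->48, [36]
push(23) -> [36, 23]
push(36) -> [36, 23, 36]
pop()->36, [36, 23]
peek()->23

Final stack: [36, 23]


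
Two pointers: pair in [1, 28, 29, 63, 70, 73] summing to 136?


lo=0(1)+hi=5(73)=74
lo=1(28)+hi=5(73)=101
lo=2(29)+hi=5(73)=102
lo=3(63)+hi=5(73)=136

Yes: 63+73=136


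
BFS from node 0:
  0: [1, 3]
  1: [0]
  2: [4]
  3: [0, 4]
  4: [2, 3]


Visit 0, enqueue [1, 3]
Visit 1, enqueue []
Visit 3, enqueue [4]
Visit 4, enqueue [2]
Visit 2, enqueue []

BFS order: [0, 1, 3, 4, 2]


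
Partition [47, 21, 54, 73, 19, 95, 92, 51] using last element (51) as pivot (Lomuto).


Pivot: 51
  47 <= 51: advance i (no swap)
  21 <= 51: advance i (no swap)
  19 <= 51: swap -> [47, 21, 19, 73, 54, 95, 92, 51]
Place pivot at 3: [47, 21, 19, 51, 54, 95, 92, 73]

Partitioned: [47, 21, 19, 51, 54, 95, 92, 73]


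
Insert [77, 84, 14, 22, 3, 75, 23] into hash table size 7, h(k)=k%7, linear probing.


Insert 77: h=0 -> slot 0
Insert 84: h=0, 1 probes -> slot 1
Insert 14: h=0, 2 probes -> slot 2
Insert 22: h=1, 2 probes -> slot 3
Insert 3: h=3, 1 probes -> slot 4
Insert 75: h=5 -> slot 5
Insert 23: h=2, 4 probes -> slot 6

Table: [77, 84, 14, 22, 3, 75, 23]


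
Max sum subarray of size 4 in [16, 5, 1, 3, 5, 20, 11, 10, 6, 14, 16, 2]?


[0:4]: 25
[1:5]: 14
[2:6]: 29
[3:7]: 39
[4:8]: 46
[5:9]: 47
[6:10]: 41
[7:11]: 46
[8:12]: 38

Max: 47 at [5:9]


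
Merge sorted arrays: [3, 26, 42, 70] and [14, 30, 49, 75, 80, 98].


Take 3 from A
Take 14 from B
Take 26 from A
Take 30 from B
Take 42 from A
Take 49 from B
Take 70 from A

Merged: [3, 14, 26, 30, 42, 49, 70, 75, 80, 98]


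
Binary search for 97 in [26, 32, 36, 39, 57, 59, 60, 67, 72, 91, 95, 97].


Step 1: lo=0, hi=11, mid=5, val=59
Step 2: lo=6, hi=11, mid=8, val=72
Step 3: lo=9, hi=11, mid=10, val=95
Step 4: lo=11, hi=11, mid=11, val=97

Found at index 11


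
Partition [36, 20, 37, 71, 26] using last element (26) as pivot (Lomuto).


Pivot: 26
  20 <= 26: swap -> [20, 36, 37, 71, 26]
Place pivot at 1: [20, 26, 37, 71, 36]

Partitioned: [20, 26, 37, 71, 36]


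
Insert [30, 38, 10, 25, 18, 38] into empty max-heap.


Insert 30: [30]
Insert 38: [38, 30]
Insert 10: [38, 30, 10]
Insert 25: [38, 30, 10, 25]
Insert 18: [38, 30, 10, 25, 18]
Insert 38: [38, 30, 38, 25, 18, 10]

Final heap: [38, 30, 38, 25, 18, 10]


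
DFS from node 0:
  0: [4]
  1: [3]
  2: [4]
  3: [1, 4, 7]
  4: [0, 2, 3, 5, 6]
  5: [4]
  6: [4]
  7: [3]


Visit 0, push [4]
Visit 4, push [6, 5, 3, 2]
Visit 2, push []
Visit 3, push [7, 1]
Visit 1, push []
Visit 7, push []
Visit 5, push []
Visit 6, push []

DFS order: [0, 4, 2, 3, 1, 7, 5, 6]


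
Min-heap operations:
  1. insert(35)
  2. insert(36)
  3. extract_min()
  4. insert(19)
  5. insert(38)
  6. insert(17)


insert(35) -> [35]
insert(36) -> [35, 36]
extract_min()->35, [36]
insert(19) -> [19, 36]
insert(38) -> [19, 36, 38]
insert(17) -> [17, 19, 38, 36]

Final heap: [17, 19, 38, 36]


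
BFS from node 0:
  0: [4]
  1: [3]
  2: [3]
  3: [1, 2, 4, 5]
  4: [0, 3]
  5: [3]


Visit 0, enqueue [4]
Visit 4, enqueue [3]
Visit 3, enqueue [1, 2, 5]
Visit 1, enqueue []
Visit 2, enqueue []
Visit 5, enqueue []

BFS order: [0, 4, 3, 1, 2, 5]


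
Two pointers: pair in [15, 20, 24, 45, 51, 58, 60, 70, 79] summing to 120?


lo=0(15)+hi=8(79)=94
lo=1(20)+hi=8(79)=99
lo=2(24)+hi=8(79)=103
lo=3(45)+hi=8(79)=124
lo=3(45)+hi=7(70)=115
lo=4(51)+hi=7(70)=121
lo=4(51)+hi=6(60)=111
lo=5(58)+hi=6(60)=118

No pair found


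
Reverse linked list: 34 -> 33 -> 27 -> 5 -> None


Step 1: curr=34, set curr.next=prev(None) | reversed so far: 34
Step 2: curr=33, set curr.next=prev(34) | reversed so far: 33 -> 34
Step 3: curr=27, set curr.next=prev(33) | reversed so far: 27 -> 33 -> 34
Step 4: curr=5, set curr.next=prev(27) | reversed so far: 5 -> 27 -> 33 -> 34

5 -> 27 -> 33 -> 34 -> None


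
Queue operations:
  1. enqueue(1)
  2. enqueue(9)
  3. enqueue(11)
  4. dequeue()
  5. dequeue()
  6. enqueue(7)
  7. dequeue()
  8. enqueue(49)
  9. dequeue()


enqueue(1) -> [1]
enqueue(9) -> [1, 9]
enqueue(11) -> [1, 9, 11]
dequeue()->1, [9, 11]
dequeue()->9, [11]
enqueue(7) -> [11, 7]
dequeue()->11, [7]
enqueue(49) -> [7, 49]
dequeue()->7, [49]

Final queue: [49]


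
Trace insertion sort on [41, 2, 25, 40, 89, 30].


Initial: [41, 2, 25, 40, 89, 30]
Insert 2: [2, 41, 25, 40, 89, 30]
Insert 25: [2, 25, 41, 40, 89, 30]
Insert 40: [2, 25, 40, 41, 89, 30]
Insert 89: [2, 25, 40, 41, 89, 30]
Insert 30: [2, 25, 30, 40, 41, 89]

Sorted: [2, 25, 30, 40, 41, 89]


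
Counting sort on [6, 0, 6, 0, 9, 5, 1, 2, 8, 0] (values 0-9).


Input: [6, 0, 6, 0, 9, 5, 1, 2, 8, 0]
Counts: [3, 1, 1, 0, 0, 1, 2, 0, 1, 1]

Sorted: [0, 0, 0, 1, 2, 5, 6, 6, 8, 9]


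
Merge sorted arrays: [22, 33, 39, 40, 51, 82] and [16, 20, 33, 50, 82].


Take 16 from B
Take 20 from B
Take 22 from A
Take 33 from A
Take 33 from B
Take 39 from A
Take 40 from A
Take 50 from B
Take 51 from A
Take 82 from A

Merged: [16, 20, 22, 33, 33, 39, 40, 50, 51, 82, 82]


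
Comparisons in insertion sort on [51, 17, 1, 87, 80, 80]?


Algorithm: insertion sort
Input: [51, 17, 1, 87, 80, 80]
Sorted: [1, 17, 51, 80, 80, 87]

8


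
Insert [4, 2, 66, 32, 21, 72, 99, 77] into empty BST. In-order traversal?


Insert 4: root
Insert 2: L from 4
Insert 66: R from 4
Insert 32: R from 4 -> L from 66
Insert 21: R from 4 -> L from 66 -> L from 32
Insert 72: R from 4 -> R from 66
Insert 99: R from 4 -> R from 66 -> R from 72
Insert 77: R from 4 -> R from 66 -> R from 72 -> L from 99

In-order: [2, 4, 21, 32, 66, 72, 77, 99]


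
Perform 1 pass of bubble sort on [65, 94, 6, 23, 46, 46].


Initial: [65, 94, 6, 23, 46, 46]
Pass 1: [65, 6, 23, 46, 46, 94] (4 swaps)

After 1 pass: [65, 6, 23, 46, 46, 94]


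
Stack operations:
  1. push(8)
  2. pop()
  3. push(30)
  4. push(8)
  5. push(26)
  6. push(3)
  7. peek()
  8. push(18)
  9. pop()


push(8) -> [8]
pop()->8, []
push(30) -> [30]
push(8) -> [30, 8]
push(26) -> [30, 8, 26]
push(3) -> [30, 8, 26, 3]
peek()->3
push(18) -> [30, 8, 26, 3, 18]
pop()->18, [30, 8, 26, 3]

Final stack: [30, 8, 26, 3]


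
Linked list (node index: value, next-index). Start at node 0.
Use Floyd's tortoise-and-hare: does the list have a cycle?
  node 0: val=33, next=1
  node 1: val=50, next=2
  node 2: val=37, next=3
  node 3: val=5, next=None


Floyd's tortoise (slow, +1) and hare (fast, +2):
  init: slow=0, fast=0
  step 1: slow=1, fast=2
  step 2: fast 2->3->None, no cycle

Cycle: no


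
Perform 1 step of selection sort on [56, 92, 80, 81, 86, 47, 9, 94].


Initial: [56, 92, 80, 81, 86, 47, 9, 94]
Step 1: min=9 at 6
  Swap: [9, 92, 80, 81, 86, 47, 56, 94]

After 1 step: [9, 92, 80, 81, 86, 47, 56, 94]


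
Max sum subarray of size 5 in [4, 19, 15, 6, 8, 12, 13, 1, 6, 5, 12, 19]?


[0:5]: 52
[1:6]: 60
[2:7]: 54
[3:8]: 40
[4:9]: 40
[5:10]: 37
[6:11]: 37
[7:12]: 43

Max: 60 at [1:6]


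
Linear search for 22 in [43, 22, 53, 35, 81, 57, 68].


i=0: 43!=22
i=1: 22==22 found!

Found at 1, 2 comps


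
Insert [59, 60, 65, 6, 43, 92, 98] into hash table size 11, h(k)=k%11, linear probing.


Insert 59: h=4 -> slot 4
Insert 60: h=5 -> slot 5
Insert 65: h=10 -> slot 10
Insert 6: h=6 -> slot 6
Insert 43: h=10, 1 probes -> slot 0
Insert 92: h=4, 3 probes -> slot 7
Insert 98: h=10, 2 probes -> slot 1

Table: [43, 98, None, None, 59, 60, 6, 92, None, None, 65]


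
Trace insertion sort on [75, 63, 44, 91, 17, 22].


Initial: [75, 63, 44, 91, 17, 22]
Insert 63: [63, 75, 44, 91, 17, 22]
Insert 44: [44, 63, 75, 91, 17, 22]
Insert 91: [44, 63, 75, 91, 17, 22]
Insert 17: [17, 44, 63, 75, 91, 22]
Insert 22: [17, 22, 44, 63, 75, 91]

Sorted: [17, 22, 44, 63, 75, 91]


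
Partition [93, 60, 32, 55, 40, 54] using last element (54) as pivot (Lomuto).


Pivot: 54
  32 <= 54: swap -> [32, 60, 93, 55, 40, 54]
  40 <= 54: swap -> [32, 40, 93, 55, 60, 54]
Place pivot at 2: [32, 40, 54, 55, 60, 93]

Partitioned: [32, 40, 54, 55, 60, 93]


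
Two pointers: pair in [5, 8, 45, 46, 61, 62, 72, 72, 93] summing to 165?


lo=0(5)+hi=8(93)=98
lo=1(8)+hi=8(93)=101
lo=2(45)+hi=8(93)=138
lo=3(46)+hi=8(93)=139
lo=4(61)+hi=8(93)=154
lo=5(62)+hi=8(93)=155
lo=6(72)+hi=8(93)=165

Yes: 72+93=165


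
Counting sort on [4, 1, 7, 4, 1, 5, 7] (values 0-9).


Input: [4, 1, 7, 4, 1, 5, 7]
Counts: [0, 2, 0, 0, 2, 1, 0, 2, 0, 0]

Sorted: [1, 1, 4, 4, 5, 7, 7]


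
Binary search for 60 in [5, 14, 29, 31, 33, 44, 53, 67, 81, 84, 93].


Step 1: lo=0, hi=10, mid=5, val=44
Step 2: lo=6, hi=10, mid=8, val=81
Step 3: lo=6, hi=7, mid=6, val=53
Step 4: lo=7, hi=7, mid=7, val=67

Not found


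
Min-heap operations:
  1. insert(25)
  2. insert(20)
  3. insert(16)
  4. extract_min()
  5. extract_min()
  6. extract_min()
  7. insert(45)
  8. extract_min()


insert(25) -> [25]
insert(20) -> [20, 25]
insert(16) -> [16, 25, 20]
extract_min()->16, [20, 25]
extract_min()->20, [25]
extract_min()->25, []
insert(45) -> [45]
extract_min()->45, []

Final heap: []


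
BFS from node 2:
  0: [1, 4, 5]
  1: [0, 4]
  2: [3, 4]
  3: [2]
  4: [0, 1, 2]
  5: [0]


Visit 2, enqueue [3, 4]
Visit 3, enqueue []
Visit 4, enqueue [0, 1]
Visit 0, enqueue [5]
Visit 1, enqueue []
Visit 5, enqueue []

BFS order: [2, 3, 4, 0, 1, 5]


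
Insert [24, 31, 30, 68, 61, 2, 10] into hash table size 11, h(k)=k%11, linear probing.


Insert 24: h=2 -> slot 2
Insert 31: h=9 -> slot 9
Insert 30: h=8 -> slot 8
Insert 68: h=2, 1 probes -> slot 3
Insert 61: h=6 -> slot 6
Insert 2: h=2, 2 probes -> slot 4
Insert 10: h=10 -> slot 10

Table: [None, None, 24, 68, 2, None, 61, None, 30, 31, 10]


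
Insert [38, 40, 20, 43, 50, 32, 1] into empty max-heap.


Insert 38: [38]
Insert 40: [40, 38]
Insert 20: [40, 38, 20]
Insert 43: [43, 40, 20, 38]
Insert 50: [50, 43, 20, 38, 40]
Insert 32: [50, 43, 32, 38, 40, 20]
Insert 1: [50, 43, 32, 38, 40, 20, 1]

Final heap: [50, 43, 32, 38, 40, 20, 1]


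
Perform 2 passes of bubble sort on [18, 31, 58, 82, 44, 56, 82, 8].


Initial: [18, 31, 58, 82, 44, 56, 82, 8]
Pass 1: [18, 31, 58, 44, 56, 82, 8, 82] (3 swaps)
Pass 2: [18, 31, 44, 56, 58, 8, 82, 82] (3 swaps)

After 2 passes: [18, 31, 44, 56, 58, 8, 82, 82]


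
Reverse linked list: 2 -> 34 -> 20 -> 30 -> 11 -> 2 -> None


Step 1: curr=2, set curr.next=prev(None) | reversed so far: 2
Step 2: curr=34, set curr.next=prev(2) | reversed so far: 34 -> 2
Step 3: curr=20, set curr.next=prev(34) | reversed so far: 20 -> 34 -> 2
Step 4: curr=30, set curr.next=prev(20) | reversed so far: 30 -> 20 -> 34 -> 2
Step 5: curr=11, set curr.next=prev(30) | reversed so far: 11 -> 30 -> 20 -> 34 -> 2
Step 6: curr=2, set curr.next=prev(11) | reversed so far: 2 -> 11 -> 30 -> 20 -> 34 -> 2

2 -> 11 -> 30 -> 20 -> 34 -> 2 -> None


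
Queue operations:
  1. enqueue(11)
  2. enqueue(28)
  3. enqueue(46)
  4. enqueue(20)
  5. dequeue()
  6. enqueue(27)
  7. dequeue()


enqueue(11) -> [11]
enqueue(28) -> [11, 28]
enqueue(46) -> [11, 28, 46]
enqueue(20) -> [11, 28, 46, 20]
dequeue()->11, [28, 46, 20]
enqueue(27) -> [28, 46, 20, 27]
dequeue()->28, [46, 20, 27]

Final queue: [46, 20, 27]


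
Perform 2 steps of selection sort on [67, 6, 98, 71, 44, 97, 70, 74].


Initial: [67, 6, 98, 71, 44, 97, 70, 74]
Step 1: min=6 at 1
  Swap: [6, 67, 98, 71, 44, 97, 70, 74]
Step 2: min=44 at 4
  Swap: [6, 44, 98, 71, 67, 97, 70, 74]

After 2 steps: [6, 44, 98, 71, 67, 97, 70, 74]


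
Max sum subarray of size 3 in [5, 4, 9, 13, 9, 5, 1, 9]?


[0:3]: 18
[1:4]: 26
[2:5]: 31
[3:6]: 27
[4:7]: 15
[5:8]: 15

Max: 31 at [2:5]


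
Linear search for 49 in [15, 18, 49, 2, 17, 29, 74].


i=0: 15!=49
i=1: 18!=49
i=2: 49==49 found!

Found at 2, 3 comps


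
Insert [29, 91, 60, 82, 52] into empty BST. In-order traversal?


Insert 29: root
Insert 91: R from 29
Insert 60: R from 29 -> L from 91
Insert 82: R from 29 -> L from 91 -> R from 60
Insert 52: R from 29 -> L from 91 -> L from 60

In-order: [29, 52, 60, 82, 91]


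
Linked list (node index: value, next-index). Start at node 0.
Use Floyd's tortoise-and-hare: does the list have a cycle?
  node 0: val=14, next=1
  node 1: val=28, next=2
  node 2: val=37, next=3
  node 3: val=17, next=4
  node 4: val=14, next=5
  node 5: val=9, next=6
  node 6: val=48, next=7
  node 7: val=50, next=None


Floyd's tortoise (slow, +1) and hare (fast, +2):
  init: slow=0, fast=0
  step 1: slow=1, fast=2
  step 2: slow=2, fast=4
  step 3: slow=3, fast=6
  step 4: fast 6->7->None, no cycle

Cycle: no


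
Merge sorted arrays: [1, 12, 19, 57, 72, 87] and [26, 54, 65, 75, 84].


Take 1 from A
Take 12 from A
Take 19 from A
Take 26 from B
Take 54 from B
Take 57 from A
Take 65 from B
Take 72 from A
Take 75 from B
Take 84 from B

Merged: [1, 12, 19, 26, 54, 57, 65, 72, 75, 84, 87]


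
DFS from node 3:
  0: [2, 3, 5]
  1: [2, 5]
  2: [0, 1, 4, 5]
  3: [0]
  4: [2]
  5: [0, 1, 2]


Visit 3, push [0]
Visit 0, push [5, 2]
Visit 2, push [5, 4, 1]
Visit 1, push [5]
Visit 5, push []
Visit 4, push []

DFS order: [3, 0, 2, 1, 5, 4]


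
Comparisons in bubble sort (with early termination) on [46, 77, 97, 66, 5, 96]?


Algorithm: bubble sort (with early termination)
Input: [46, 77, 97, 66, 5, 96]
Sorted: [5, 46, 66, 77, 96, 97]

15


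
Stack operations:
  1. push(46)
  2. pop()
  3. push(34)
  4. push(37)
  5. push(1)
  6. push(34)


push(46) -> [46]
pop()->46, []
push(34) -> [34]
push(37) -> [34, 37]
push(1) -> [34, 37, 1]
push(34) -> [34, 37, 1, 34]

Final stack: [34, 37, 1, 34]


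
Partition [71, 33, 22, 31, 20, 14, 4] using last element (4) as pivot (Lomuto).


Pivot: 4
Place pivot at 0: [4, 33, 22, 31, 20, 14, 71]

Partitioned: [4, 33, 22, 31, 20, 14, 71]


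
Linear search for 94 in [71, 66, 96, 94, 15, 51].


i=0: 71!=94
i=1: 66!=94
i=2: 96!=94
i=3: 94==94 found!

Found at 3, 4 comps


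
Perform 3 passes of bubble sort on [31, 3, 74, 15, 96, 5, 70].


Initial: [31, 3, 74, 15, 96, 5, 70]
Pass 1: [3, 31, 15, 74, 5, 70, 96] (4 swaps)
Pass 2: [3, 15, 31, 5, 70, 74, 96] (3 swaps)
Pass 3: [3, 15, 5, 31, 70, 74, 96] (1 swaps)

After 3 passes: [3, 15, 5, 31, 70, 74, 96]


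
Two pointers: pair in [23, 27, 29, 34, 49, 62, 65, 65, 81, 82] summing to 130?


lo=0(23)+hi=9(82)=105
lo=1(27)+hi=9(82)=109
lo=2(29)+hi=9(82)=111
lo=3(34)+hi=9(82)=116
lo=4(49)+hi=9(82)=131
lo=4(49)+hi=8(81)=130

Yes: 49+81=130


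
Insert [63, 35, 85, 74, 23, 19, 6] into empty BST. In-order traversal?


Insert 63: root
Insert 35: L from 63
Insert 85: R from 63
Insert 74: R from 63 -> L from 85
Insert 23: L from 63 -> L from 35
Insert 19: L from 63 -> L from 35 -> L from 23
Insert 6: L from 63 -> L from 35 -> L from 23 -> L from 19

In-order: [6, 19, 23, 35, 63, 74, 85]


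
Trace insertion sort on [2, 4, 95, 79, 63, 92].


Initial: [2, 4, 95, 79, 63, 92]
Insert 4: [2, 4, 95, 79, 63, 92]
Insert 95: [2, 4, 95, 79, 63, 92]
Insert 79: [2, 4, 79, 95, 63, 92]
Insert 63: [2, 4, 63, 79, 95, 92]
Insert 92: [2, 4, 63, 79, 92, 95]

Sorted: [2, 4, 63, 79, 92, 95]


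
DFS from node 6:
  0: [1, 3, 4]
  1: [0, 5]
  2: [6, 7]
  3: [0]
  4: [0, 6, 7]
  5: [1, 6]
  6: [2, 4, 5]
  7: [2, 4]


Visit 6, push [5, 4, 2]
Visit 2, push [7]
Visit 7, push [4]
Visit 4, push [0]
Visit 0, push [3, 1]
Visit 1, push [5]
Visit 5, push []
Visit 3, push []

DFS order: [6, 2, 7, 4, 0, 1, 5, 3]


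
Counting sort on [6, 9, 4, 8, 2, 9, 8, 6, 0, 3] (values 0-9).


Input: [6, 9, 4, 8, 2, 9, 8, 6, 0, 3]
Counts: [1, 0, 1, 1, 1, 0, 2, 0, 2, 2]

Sorted: [0, 2, 3, 4, 6, 6, 8, 8, 9, 9]


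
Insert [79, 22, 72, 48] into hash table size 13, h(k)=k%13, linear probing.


Insert 79: h=1 -> slot 1
Insert 22: h=9 -> slot 9
Insert 72: h=7 -> slot 7
Insert 48: h=9, 1 probes -> slot 10

Table: [None, 79, None, None, None, None, None, 72, None, 22, 48, None, None]


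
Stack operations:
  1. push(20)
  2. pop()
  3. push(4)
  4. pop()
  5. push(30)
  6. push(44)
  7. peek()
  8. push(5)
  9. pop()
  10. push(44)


push(20) -> [20]
pop()->20, []
push(4) -> [4]
pop()->4, []
push(30) -> [30]
push(44) -> [30, 44]
peek()->44
push(5) -> [30, 44, 5]
pop()->5, [30, 44]
push(44) -> [30, 44, 44]

Final stack: [30, 44, 44]


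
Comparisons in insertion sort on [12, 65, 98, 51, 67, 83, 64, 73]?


Algorithm: insertion sort
Input: [12, 65, 98, 51, 67, 83, 64, 73]
Sorted: [12, 51, 64, 65, 67, 73, 83, 98]

17


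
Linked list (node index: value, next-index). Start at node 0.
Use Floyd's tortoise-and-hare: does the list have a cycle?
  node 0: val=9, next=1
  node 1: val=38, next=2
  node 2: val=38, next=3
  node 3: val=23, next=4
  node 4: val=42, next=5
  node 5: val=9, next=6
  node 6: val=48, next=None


Floyd's tortoise (slow, +1) and hare (fast, +2):
  init: slow=0, fast=0
  step 1: slow=1, fast=2
  step 2: slow=2, fast=4
  step 3: slow=3, fast=6
  step 4: fast -> None, no cycle

Cycle: no


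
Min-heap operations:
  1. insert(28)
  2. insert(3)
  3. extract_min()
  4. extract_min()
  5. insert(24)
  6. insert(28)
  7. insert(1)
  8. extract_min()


insert(28) -> [28]
insert(3) -> [3, 28]
extract_min()->3, [28]
extract_min()->28, []
insert(24) -> [24]
insert(28) -> [24, 28]
insert(1) -> [1, 28, 24]
extract_min()->1, [24, 28]

Final heap: [24, 28]


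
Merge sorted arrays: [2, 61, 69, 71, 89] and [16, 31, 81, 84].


Take 2 from A
Take 16 from B
Take 31 from B
Take 61 from A
Take 69 from A
Take 71 from A
Take 81 from B
Take 84 from B

Merged: [2, 16, 31, 61, 69, 71, 81, 84, 89]


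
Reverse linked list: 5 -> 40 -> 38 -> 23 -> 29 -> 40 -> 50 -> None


Step 1: curr=5, set curr.next=prev(None) | reversed so far: 5
Step 2: curr=40, set curr.next=prev(5) | reversed so far: 40 -> 5
Step 3: curr=38, set curr.next=prev(40) | reversed so far: 38 -> 40 -> 5
Step 4: curr=23, set curr.next=prev(38) | reversed so far: 23 -> 38 -> 40 -> 5
Step 5: curr=29, set curr.next=prev(23) | reversed so far: 29 -> 23 -> 38 -> 40 -> 5
Step 6: curr=40, set curr.next=prev(29) | reversed so far: 40 -> 29 -> 23 -> 38 -> 40 -> 5
Step 7: curr=50, set curr.next=prev(40) | reversed so far: 50 -> 40 -> 29 -> 23 -> 38 -> 40 -> 5

50 -> 40 -> 29 -> 23 -> 38 -> 40 -> 5 -> None


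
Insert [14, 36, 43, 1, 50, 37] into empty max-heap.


Insert 14: [14]
Insert 36: [36, 14]
Insert 43: [43, 14, 36]
Insert 1: [43, 14, 36, 1]
Insert 50: [50, 43, 36, 1, 14]
Insert 37: [50, 43, 37, 1, 14, 36]

Final heap: [50, 43, 37, 1, 14, 36]


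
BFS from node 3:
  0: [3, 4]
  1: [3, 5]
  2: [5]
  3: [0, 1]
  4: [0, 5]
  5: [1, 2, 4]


Visit 3, enqueue [0, 1]
Visit 0, enqueue [4]
Visit 1, enqueue [5]
Visit 4, enqueue []
Visit 5, enqueue [2]
Visit 2, enqueue []

BFS order: [3, 0, 1, 4, 5, 2]


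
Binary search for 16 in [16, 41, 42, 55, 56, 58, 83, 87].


Step 1: lo=0, hi=7, mid=3, val=55
Step 2: lo=0, hi=2, mid=1, val=41
Step 3: lo=0, hi=0, mid=0, val=16

Found at index 0


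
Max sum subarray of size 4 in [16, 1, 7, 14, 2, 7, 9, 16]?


[0:4]: 38
[1:5]: 24
[2:6]: 30
[3:7]: 32
[4:8]: 34

Max: 38 at [0:4]


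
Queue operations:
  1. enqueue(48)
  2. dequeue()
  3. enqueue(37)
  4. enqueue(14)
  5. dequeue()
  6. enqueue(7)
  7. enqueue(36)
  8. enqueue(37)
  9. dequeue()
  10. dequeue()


enqueue(48) -> [48]
dequeue()->48, []
enqueue(37) -> [37]
enqueue(14) -> [37, 14]
dequeue()->37, [14]
enqueue(7) -> [14, 7]
enqueue(36) -> [14, 7, 36]
enqueue(37) -> [14, 7, 36, 37]
dequeue()->14, [7, 36, 37]
dequeue()->7, [36, 37]

Final queue: [36, 37]


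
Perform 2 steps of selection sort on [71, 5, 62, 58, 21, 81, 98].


Initial: [71, 5, 62, 58, 21, 81, 98]
Step 1: min=5 at 1
  Swap: [5, 71, 62, 58, 21, 81, 98]
Step 2: min=21 at 4
  Swap: [5, 21, 62, 58, 71, 81, 98]

After 2 steps: [5, 21, 62, 58, 71, 81, 98]


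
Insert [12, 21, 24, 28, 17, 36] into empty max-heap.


Insert 12: [12]
Insert 21: [21, 12]
Insert 24: [24, 12, 21]
Insert 28: [28, 24, 21, 12]
Insert 17: [28, 24, 21, 12, 17]
Insert 36: [36, 24, 28, 12, 17, 21]

Final heap: [36, 24, 28, 12, 17, 21]


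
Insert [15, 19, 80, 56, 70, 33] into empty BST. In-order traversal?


Insert 15: root
Insert 19: R from 15
Insert 80: R from 15 -> R from 19
Insert 56: R from 15 -> R from 19 -> L from 80
Insert 70: R from 15 -> R from 19 -> L from 80 -> R from 56
Insert 33: R from 15 -> R from 19 -> L from 80 -> L from 56

In-order: [15, 19, 33, 56, 70, 80]


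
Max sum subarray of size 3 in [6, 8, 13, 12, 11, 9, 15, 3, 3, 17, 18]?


[0:3]: 27
[1:4]: 33
[2:5]: 36
[3:6]: 32
[4:7]: 35
[5:8]: 27
[6:9]: 21
[7:10]: 23
[8:11]: 38

Max: 38 at [8:11]


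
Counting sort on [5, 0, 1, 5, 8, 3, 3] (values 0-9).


Input: [5, 0, 1, 5, 8, 3, 3]
Counts: [1, 1, 0, 2, 0, 2, 0, 0, 1, 0]

Sorted: [0, 1, 3, 3, 5, 5, 8]


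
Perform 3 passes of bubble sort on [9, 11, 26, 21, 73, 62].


Initial: [9, 11, 26, 21, 73, 62]
Pass 1: [9, 11, 21, 26, 62, 73] (2 swaps)
Pass 2: [9, 11, 21, 26, 62, 73] (0 swaps)
Pass 3: [9, 11, 21, 26, 62, 73] (0 swaps)

After 3 passes: [9, 11, 21, 26, 62, 73]


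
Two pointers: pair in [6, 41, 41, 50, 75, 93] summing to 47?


lo=0(6)+hi=5(93)=99
lo=0(6)+hi=4(75)=81
lo=0(6)+hi=3(50)=56
lo=0(6)+hi=2(41)=47

Yes: 6+41=47


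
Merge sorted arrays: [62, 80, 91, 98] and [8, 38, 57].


Take 8 from B
Take 38 from B
Take 57 from B

Merged: [8, 38, 57, 62, 80, 91, 98]


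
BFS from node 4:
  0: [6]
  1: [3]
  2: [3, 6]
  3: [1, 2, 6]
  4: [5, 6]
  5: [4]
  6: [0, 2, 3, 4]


Visit 4, enqueue [5, 6]
Visit 5, enqueue []
Visit 6, enqueue [0, 2, 3]
Visit 0, enqueue []
Visit 2, enqueue []
Visit 3, enqueue [1]
Visit 1, enqueue []

BFS order: [4, 5, 6, 0, 2, 3, 1]


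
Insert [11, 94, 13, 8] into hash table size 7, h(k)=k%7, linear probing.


Insert 11: h=4 -> slot 4
Insert 94: h=3 -> slot 3
Insert 13: h=6 -> slot 6
Insert 8: h=1 -> slot 1

Table: [None, 8, None, 94, 11, None, 13]


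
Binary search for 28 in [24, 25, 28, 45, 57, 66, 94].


Step 1: lo=0, hi=6, mid=3, val=45
Step 2: lo=0, hi=2, mid=1, val=25
Step 3: lo=2, hi=2, mid=2, val=28

Found at index 2


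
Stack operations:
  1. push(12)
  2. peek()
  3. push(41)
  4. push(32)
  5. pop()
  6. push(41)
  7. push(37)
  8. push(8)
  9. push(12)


push(12) -> [12]
peek()->12
push(41) -> [12, 41]
push(32) -> [12, 41, 32]
pop()->32, [12, 41]
push(41) -> [12, 41, 41]
push(37) -> [12, 41, 41, 37]
push(8) -> [12, 41, 41, 37, 8]
push(12) -> [12, 41, 41, 37, 8, 12]

Final stack: [12, 41, 41, 37, 8, 12]


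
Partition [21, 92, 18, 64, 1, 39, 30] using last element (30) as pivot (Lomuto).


Pivot: 30
  21 <= 30: advance i (no swap)
  18 <= 30: swap -> [21, 18, 92, 64, 1, 39, 30]
  1 <= 30: swap -> [21, 18, 1, 64, 92, 39, 30]
Place pivot at 3: [21, 18, 1, 30, 92, 39, 64]

Partitioned: [21, 18, 1, 30, 92, 39, 64]


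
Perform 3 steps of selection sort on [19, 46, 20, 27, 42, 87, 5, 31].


Initial: [19, 46, 20, 27, 42, 87, 5, 31]
Step 1: min=5 at 6
  Swap: [5, 46, 20, 27, 42, 87, 19, 31]
Step 2: min=19 at 6
  Swap: [5, 19, 20, 27, 42, 87, 46, 31]
Step 3: min=20 at 2
  Swap: [5, 19, 20, 27, 42, 87, 46, 31]

After 3 steps: [5, 19, 20, 27, 42, 87, 46, 31]


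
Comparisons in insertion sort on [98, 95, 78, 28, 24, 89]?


Algorithm: insertion sort
Input: [98, 95, 78, 28, 24, 89]
Sorted: [24, 28, 78, 89, 95, 98]

13


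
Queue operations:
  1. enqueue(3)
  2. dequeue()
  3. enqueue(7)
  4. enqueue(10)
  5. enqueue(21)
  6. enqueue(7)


enqueue(3) -> [3]
dequeue()->3, []
enqueue(7) -> [7]
enqueue(10) -> [7, 10]
enqueue(21) -> [7, 10, 21]
enqueue(7) -> [7, 10, 21, 7]

Final queue: [7, 10, 21, 7]


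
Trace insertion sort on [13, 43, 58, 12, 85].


Initial: [13, 43, 58, 12, 85]
Insert 43: [13, 43, 58, 12, 85]
Insert 58: [13, 43, 58, 12, 85]
Insert 12: [12, 13, 43, 58, 85]
Insert 85: [12, 13, 43, 58, 85]

Sorted: [12, 13, 43, 58, 85]


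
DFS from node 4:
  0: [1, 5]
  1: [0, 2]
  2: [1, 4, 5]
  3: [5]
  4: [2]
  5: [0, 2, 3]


Visit 4, push [2]
Visit 2, push [5, 1]
Visit 1, push [0]
Visit 0, push [5]
Visit 5, push [3]
Visit 3, push []

DFS order: [4, 2, 1, 0, 5, 3]


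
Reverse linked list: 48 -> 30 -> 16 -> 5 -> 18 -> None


Step 1: curr=48, set curr.next=prev(None) | reversed so far: 48
Step 2: curr=30, set curr.next=prev(48) | reversed so far: 30 -> 48
Step 3: curr=16, set curr.next=prev(30) | reversed so far: 16 -> 30 -> 48
Step 4: curr=5, set curr.next=prev(16) | reversed so far: 5 -> 16 -> 30 -> 48
Step 5: curr=18, set curr.next=prev(5) | reversed so far: 18 -> 5 -> 16 -> 30 -> 48

18 -> 5 -> 16 -> 30 -> 48 -> None


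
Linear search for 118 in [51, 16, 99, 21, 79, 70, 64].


i=0: 51!=118
i=1: 16!=118
i=2: 99!=118
i=3: 21!=118
i=4: 79!=118
i=5: 70!=118
i=6: 64!=118

Not found, 7 comps


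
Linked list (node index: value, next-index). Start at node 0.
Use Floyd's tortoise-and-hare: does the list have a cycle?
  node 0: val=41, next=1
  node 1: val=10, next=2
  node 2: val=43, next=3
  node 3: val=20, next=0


Floyd's tortoise (slow, +1) and hare (fast, +2):
  init: slow=0, fast=0
  step 1: slow=1, fast=2
  step 2: slow=2, fast=0
  step 3: slow=3, fast=2
  step 4: slow=0, fast=0
  slow == fast at node 0: cycle detected

Cycle: yes


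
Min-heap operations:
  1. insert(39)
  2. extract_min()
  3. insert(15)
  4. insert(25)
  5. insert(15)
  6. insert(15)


insert(39) -> [39]
extract_min()->39, []
insert(15) -> [15]
insert(25) -> [15, 25]
insert(15) -> [15, 25, 15]
insert(15) -> [15, 15, 15, 25]

Final heap: [15, 15, 15, 25]


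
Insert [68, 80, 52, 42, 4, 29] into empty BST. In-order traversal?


Insert 68: root
Insert 80: R from 68
Insert 52: L from 68
Insert 42: L from 68 -> L from 52
Insert 4: L from 68 -> L from 52 -> L from 42
Insert 29: L from 68 -> L from 52 -> L from 42 -> R from 4

In-order: [4, 29, 42, 52, 68, 80]


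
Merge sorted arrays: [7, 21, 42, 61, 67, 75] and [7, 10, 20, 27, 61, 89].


Take 7 from A
Take 7 from B
Take 10 from B
Take 20 from B
Take 21 from A
Take 27 from B
Take 42 from A
Take 61 from A
Take 61 from B
Take 67 from A
Take 75 from A

Merged: [7, 7, 10, 20, 21, 27, 42, 61, 61, 67, 75, 89]


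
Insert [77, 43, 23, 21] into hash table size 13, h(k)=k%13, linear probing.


Insert 77: h=12 -> slot 12
Insert 43: h=4 -> slot 4
Insert 23: h=10 -> slot 10
Insert 21: h=8 -> slot 8

Table: [None, None, None, None, 43, None, None, None, 21, None, 23, None, 77]


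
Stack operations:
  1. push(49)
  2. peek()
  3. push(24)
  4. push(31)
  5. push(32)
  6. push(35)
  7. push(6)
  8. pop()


push(49) -> [49]
peek()->49
push(24) -> [49, 24]
push(31) -> [49, 24, 31]
push(32) -> [49, 24, 31, 32]
push(35) -> [49, 24, 31, 32, 35]
push(6) -> [49, 24, 31, 32, 35, 6]
pop()->6, [49, 24, 31, 32, 35]

Final stack: [49, 24, 31, 32, 35]


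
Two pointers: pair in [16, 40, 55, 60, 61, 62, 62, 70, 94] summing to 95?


lo=0(16)+hi=8(94)=110
lo=0(16)+hi=7(70)=86
lo=1(40)+hi=7(70)=110
lo=1(40)+hi=6(62)=102
lo=1(40)+hi=5(62)=102
lo=1(40)+hi=4(61)=101
lo=1(40)+hi=3(60)=100
lo=1(40)+hi=2(55)=95

Yes: 40+55=95


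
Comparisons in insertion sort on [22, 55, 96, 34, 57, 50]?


Algorithm: insertion sort
Input: [22, 55, 96, 34, 57, 50]
Sorted: [22, 34, 50, 55, 57, 96]

11


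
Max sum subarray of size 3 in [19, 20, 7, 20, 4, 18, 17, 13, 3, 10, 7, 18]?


[0:3]: 46
[1:4]: 47
[2:5]: 31
[3:6]: 42
[4:7]: 39
[5:8]: 48
[6:9]: 33
[7:10]: 26
[8:11]: 20
[9:12]: 35

Max: 48 at [5:8]


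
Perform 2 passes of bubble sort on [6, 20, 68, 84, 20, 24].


Initial: [6, 20, 68, 84, 20, 24]
Pass 1: [6, 20, 68, 20, 24, 84] (2 swaps)
Pass 2: [6, 20, 20, 24, 68, 84] (2 swaps)

After 2 passes: [6, 20, 20, 24, 68, 84]


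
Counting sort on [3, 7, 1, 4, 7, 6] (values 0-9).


Input: [3, 7, 1, 4, 7, 6]
Counts: [0, 1, 0, 1, 1, 0, 1, 2, 0, 0]

Sorted: [1, 3, 4, 6, 7, 7]


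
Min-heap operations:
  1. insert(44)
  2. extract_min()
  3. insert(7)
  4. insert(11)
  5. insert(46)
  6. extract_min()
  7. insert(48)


insert(44) -> [44]
extract_min()->44, []
insert(7) -> [7]
insert(11) -> [7, 11]
insert(46) -> [7, 11, 46]
extract_min()->7, [11, 46]
insert(48) -> [11, 46, 48]

Final heap: [11, 46, 48]


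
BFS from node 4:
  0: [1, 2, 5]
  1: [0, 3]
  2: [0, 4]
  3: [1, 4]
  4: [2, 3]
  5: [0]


Visit 4, enqueue [2, 3]
Visit 2, enqueue [0]
Visit 3, enqueue [1]
Visit 0, enqueue [5]
Visit 1, enqueue []
Visit 5, enqueue []

BFS order: [4, 2, 3, 0, 1, 5]


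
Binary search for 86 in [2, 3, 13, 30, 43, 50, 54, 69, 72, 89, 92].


Step 1: lo=0, hi=10, mid=5, val=50
Step 2: lo=6, hi=10, mid=8, val=72
Step 3: lo=9, hi=10, mid=9, val=89

Not found


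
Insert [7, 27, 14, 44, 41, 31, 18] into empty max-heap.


Insert 7: [7]
Insert 27: [27, 7]
Insert 14: [27, 7, 14]
Insert 44: [44, 27, 14, 7]
Insert 41: [44, 41, 14, 7, 27]
Insert 31: [44, 41, 31, 7, 27, 14]
Insert 18: [44, 41, 31, 7, 27, 14, 18]

Final heap: [44, 41, 31, 7, 27, 14, 18]


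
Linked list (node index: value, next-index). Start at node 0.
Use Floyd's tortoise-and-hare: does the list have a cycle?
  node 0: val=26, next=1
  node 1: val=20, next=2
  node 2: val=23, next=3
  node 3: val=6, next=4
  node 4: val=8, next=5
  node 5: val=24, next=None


Floyd's tortoise (slow, +1) and hare (fast, +2):
  init: slow=0, fast=0
  step 1: slow=1, fast=2
  step 2: slow=2, fast=4
  step 3: fast 4->5->None, no cycle

Cycle: no


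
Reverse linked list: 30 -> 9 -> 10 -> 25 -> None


Step 1: curr=30, set curr.next=prev(None) | reversed so far: 30
Step 2: curr=9, set curr.next=prev(30) | reversed so far: 9 -> 30
Step 3: curr=10, set curr.next=prev(9) | reversed so far: 10 -> 9 -> 30
Step 4: curr=25, set curr.next=prev(10) | reversed so far: 25 -> 10 -> 9 -> 30

25 -> 10 -> 9 -> 30 -> None


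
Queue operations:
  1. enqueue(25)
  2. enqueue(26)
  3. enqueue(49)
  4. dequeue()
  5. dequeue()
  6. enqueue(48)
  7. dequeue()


enqueue(25) -> [25]
enqueue(26) -> [25, 26]
enqueue(49) -> [25, 26, 49]
dequeue()->25, [26, 49]
dequeue()->26, [49]
enqueue(48) -> [49, 48]
dequeue()->49, [48]

Final queue: [48]


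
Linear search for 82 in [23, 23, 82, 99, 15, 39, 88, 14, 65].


i=0: 23!=82
i=1: 23!=82
i=2: 82==82 found!

Found at 2, 3 comps


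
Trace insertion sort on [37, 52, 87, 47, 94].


Initial: [37, 52, 87, 47, 94]
Insert 52: [37, 52, 87, 47, 94]
Insert 87: [37, 52, 87, 47, 94]
Insert 47: [37, 47, 52, 87, 94]
Insert 94: [37, 47, 52, 87, 94]

Sorted: [37, 47, 52, 87, 94]


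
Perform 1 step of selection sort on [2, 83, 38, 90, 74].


Initial: [2, 83, 38, 90, 74]
Step 1: min=2 at 0
  Swap: [2, 83, 38, 90, 74]

After 1 step: [2, 83, 38, 90, 74]


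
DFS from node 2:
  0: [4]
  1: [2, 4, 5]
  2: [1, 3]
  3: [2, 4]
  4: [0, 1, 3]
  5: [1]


Visit 2, push [3, 1]
Visit 1, push [5, 4]
Visit 4, push [3, 0]
Visit 0, push []
Visit 3, push []
Visit 5, push []

DFS order: [2, 1, 4, 0, 3, 5]


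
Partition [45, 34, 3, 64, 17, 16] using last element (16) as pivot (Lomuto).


Pivot: 16
  3 <= 16: swap -> [3, 34, 45, 64, 17, 16]
Place pivot at 1: [3, 16, 45, 64, 17, 34]

Partitioned: [3, 16, 45, 64, 17, 34]


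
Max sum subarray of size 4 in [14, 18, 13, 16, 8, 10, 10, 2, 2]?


[0:4]: 61
[1:5]: 55
[2:6]: 47
[3:7]: 44
[4:8]: 30
[5:9]: 24

Max: 61 at [0:4]


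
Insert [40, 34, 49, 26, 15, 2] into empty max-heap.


Insert 40: [40]
Insert 34: [40, 34]
Insert 49: [49, 34, 40]
Insert 26: [49, 34, 40, 26]
Insert 15: [49, 34, 40, 26, 15]
Insert 2: [49, 34, 40, 26, 15, 2]

Final heap: [49, 34, 40, 26, 15, 2]


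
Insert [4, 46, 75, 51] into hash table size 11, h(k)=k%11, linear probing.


Insert 4: h=4 -> slot 4
Insert 46: h=2 -> slot 2
Insert 75: h=9 -> slot 9
Insert 51: h=7 -> slot 7

Table: [None, None, 46, None, 4, None, None, 51, None, 75, None]


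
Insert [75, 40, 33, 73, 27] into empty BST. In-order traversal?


Insert 75: root
Insert 40: L from 75
Insert 33: L from 75 -> L from 40
Insert 73: L from 75 -> R from 40
Insert 27: L from 75 -> L from 40 -> L from 33

In-order: [27, 33, 40, 73, 75]


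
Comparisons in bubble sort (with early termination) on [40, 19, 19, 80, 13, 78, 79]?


Algorithm: bubble sort (with early termination)
Input: [40, 19, 19, 80, 13, 78, 79]
Sorted: [13, 19, 19, 40, 78, 79, 80]

20


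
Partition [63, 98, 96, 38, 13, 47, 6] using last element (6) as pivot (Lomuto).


Pivot: 6
Place pivot at 0: [6, 98, 96, 38, 13, 47, 63]

Partitioned: [6, 98, 96, 38, 13, 47, 63]


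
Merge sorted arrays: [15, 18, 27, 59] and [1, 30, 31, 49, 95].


Take 1 from B
Take 15 from A
Take 18 from A
Take 27 from A
Take 30 from B
Take 31 from B
Take 49 from B
Take 59 from A

Merged: [1, 15, 18, 27, 30, 31, 49, 59, 95]


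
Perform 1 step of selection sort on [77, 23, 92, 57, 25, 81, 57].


Initial: [77, 23, 92, 57, 25, 81, 57]
Step 1: min=23 at 1
  Swap: [23, 77, 92, 57, 25, 81, 57]

After 1 step: [23, 77, 92, 57, 25, 81, 57]


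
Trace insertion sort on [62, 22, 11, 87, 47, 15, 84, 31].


Initial: [62, 22, 11, 87, 47, 15, 84, 31]
Insert 22: [22, 62, 11, 87, 47, 15, 84, 31]
Insert 11: [11, 22, 62, 87, 47, 15, 84, 31]
Insert 87: [11, 22, 62, 87, 47, 15, 84, 31]
Insert 47: [11, 22, 47, 62, 87, 15, 84, 31]
Insert 15: [11, 15, 22, 47, 62, 87, 84, 31]
Insert 84: [11, 15, 22, 47, 62, 84, 87, 31]
Insert 31: [11, 15, 22, 31, 47, 62, 84, 87]

Sorted: [11, 15, 22, 31, 47, 62, 84, 87]


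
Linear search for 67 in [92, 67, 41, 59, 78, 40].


i=0: 92!=67
i=1: 67==67 found!

Found at 1, 2 comps


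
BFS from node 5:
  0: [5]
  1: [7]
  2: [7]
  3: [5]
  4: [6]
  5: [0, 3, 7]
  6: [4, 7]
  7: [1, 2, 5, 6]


Visit 5, enqueue [0, 3, 7]
Visit 0, enqueue []
Visit 3, enqueue []
Visit 7, enqueue [1, 2, 6]
Visit 1, enqueue []
Visit 2, enqueue []
Visit 6, enqueue [4]
Visit 4, enqueue []

BFS order: [5, 0, 3, 7, 1, 2, 6, 4]


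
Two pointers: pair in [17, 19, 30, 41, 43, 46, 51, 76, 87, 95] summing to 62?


lo=0(17)+hi=9(95)=112
lo=0(17)+hi=8(87)=104
lo=0(17)+hi=7(76)=93
lo=0(17)+hi=6(51)=68
lo=0(17)+hi=5(46)=63
lo=0(17)+hi=4(43)=60
lo=1(19)+hi=4(43)=62

Yes: 19+43=62


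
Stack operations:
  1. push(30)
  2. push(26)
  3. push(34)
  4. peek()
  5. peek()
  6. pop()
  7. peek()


push(30) -> [30]
push(26) -> [30, 26]
push(34) -> [30, 26, 34]
peek()->34
peek()->34
pop()->34, [30, 26]
peek()->26

Final stack: [30, 26]


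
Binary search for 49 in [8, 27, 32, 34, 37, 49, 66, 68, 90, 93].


Step 1: lo=0, hi=9, mid=4, val=37
Step 2: lo=5, hi=9, mid=7, val=68
Step 3: lo=5, hi=6, mid=5, val=49

Found at index 5


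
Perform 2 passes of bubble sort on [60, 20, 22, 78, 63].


Initial: [60, 20, 22, 78, 63]
Pass 1: [20, 22, 60, 63, 78] (3 swaps)
Pass 2: [20, 22, 60, 63, 78] (0 swaps)

After 2 passes: [20, 22, 60, 63, 78]


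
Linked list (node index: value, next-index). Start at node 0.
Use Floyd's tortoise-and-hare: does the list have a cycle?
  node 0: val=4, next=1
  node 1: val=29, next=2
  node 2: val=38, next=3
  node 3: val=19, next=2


Floyd's tortoise (slow, +1) and hare (fast, +2):
  init: slow=0, fast=0
  step 1: slow=1, fast=2
  step 2: slow=2, fast=2
  slow == fast at node 2: cycle detected

Cycle: yes


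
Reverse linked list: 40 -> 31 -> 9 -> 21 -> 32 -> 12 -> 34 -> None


Step 1: curr=40, set curr.next=prev(None) | reversed so far: 40
Step 2: curr=31, set curr.next=prev(40) | reversed so far: 31 -> 40
Step 3: curr=9, set curr.next=prev(31) | reversed so far: 9 -> 31 -> 40
Step 4: curr=21, set curr.next=prev(9) | reversed so far: 21 -> 9 -> 31 -> 40
Step 5: curr=32, set curr.next=prev(21) | reversed so far: 32 -> 21 -> 9 -> 31 -> 40
Step 6: curr=12, set curr.next=prev(32) | reversed so far: 12 -> 32 -> 21 -> 9 -> 31 -> 40
Step 7: curr=34, set curr.next=prev(12) | reversed so far: 34 -> 12 -> 32 -> 21 -> 9 -> 31 -> 40

34 -> 12 -> 32 -> 21 -> 9 -> 31 -> 40 -> None
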